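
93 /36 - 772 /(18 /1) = -1451 /36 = -40.31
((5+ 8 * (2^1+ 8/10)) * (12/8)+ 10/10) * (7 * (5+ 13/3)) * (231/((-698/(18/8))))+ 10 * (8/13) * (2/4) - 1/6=-556747753/272220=-2045.21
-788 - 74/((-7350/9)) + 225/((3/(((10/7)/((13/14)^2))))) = -137391941/207025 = -663.65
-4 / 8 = -1 / 2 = -0.50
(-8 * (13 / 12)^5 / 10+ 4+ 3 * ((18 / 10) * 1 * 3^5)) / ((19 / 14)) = 30138283 / 31104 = 968.95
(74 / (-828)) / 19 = -37 / 7866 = -0.00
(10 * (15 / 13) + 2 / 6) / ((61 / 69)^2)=734781 / 48373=15.19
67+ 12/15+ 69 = 684/5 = 136.80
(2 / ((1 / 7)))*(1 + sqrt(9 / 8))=28.85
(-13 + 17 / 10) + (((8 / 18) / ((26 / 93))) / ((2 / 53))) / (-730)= -161677 / 14235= -11.36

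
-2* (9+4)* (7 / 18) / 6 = -91 / 54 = -1.69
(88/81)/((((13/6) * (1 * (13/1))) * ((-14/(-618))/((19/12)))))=86108/31941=2.70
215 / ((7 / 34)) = 7310 / 7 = 1044.29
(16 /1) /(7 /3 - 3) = -24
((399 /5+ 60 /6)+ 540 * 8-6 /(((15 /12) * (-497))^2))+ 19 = 27348836384 /6175225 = 4428.80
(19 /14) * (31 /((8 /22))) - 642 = -29473 /56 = -526.30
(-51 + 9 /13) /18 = -109 /39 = -2.79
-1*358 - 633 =-991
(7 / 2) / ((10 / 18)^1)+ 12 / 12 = 73 / 10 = 7.30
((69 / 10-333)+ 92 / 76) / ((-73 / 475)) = 308645 / 146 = 2114.01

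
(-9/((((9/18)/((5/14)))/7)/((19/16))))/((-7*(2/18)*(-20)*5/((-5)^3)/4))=38475/112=343.53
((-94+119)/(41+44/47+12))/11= 0.04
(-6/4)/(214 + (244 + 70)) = -1/352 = -0.00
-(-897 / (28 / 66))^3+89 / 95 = 9452246563.91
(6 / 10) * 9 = 27 / 5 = 5.40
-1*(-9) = 9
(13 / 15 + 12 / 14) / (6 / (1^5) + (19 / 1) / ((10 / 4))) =181 / 1428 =0.13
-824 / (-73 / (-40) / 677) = -22313920 / 73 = -305670.14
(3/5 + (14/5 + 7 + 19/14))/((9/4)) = 1646/315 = 5.23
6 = 6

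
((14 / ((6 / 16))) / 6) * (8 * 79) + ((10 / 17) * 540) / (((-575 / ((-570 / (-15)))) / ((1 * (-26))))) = 15758944 / 3519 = 4478.24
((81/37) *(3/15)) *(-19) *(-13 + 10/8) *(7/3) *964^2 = 39210947748/185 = 211951068.91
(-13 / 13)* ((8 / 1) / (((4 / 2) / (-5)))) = 20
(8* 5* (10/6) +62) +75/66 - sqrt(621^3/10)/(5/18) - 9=7973/66 - 16767* sqrt(690)/25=-17496.52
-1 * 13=-13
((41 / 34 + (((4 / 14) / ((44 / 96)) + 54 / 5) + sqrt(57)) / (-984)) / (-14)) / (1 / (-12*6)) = 11537181 / 1878415 - 3*sqrt(57) / 574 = 6.10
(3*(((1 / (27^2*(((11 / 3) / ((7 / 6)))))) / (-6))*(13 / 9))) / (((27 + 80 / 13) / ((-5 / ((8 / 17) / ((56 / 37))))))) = 703885 / 4603643748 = 0.00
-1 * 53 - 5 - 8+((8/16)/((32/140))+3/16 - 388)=-3613/8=-451.62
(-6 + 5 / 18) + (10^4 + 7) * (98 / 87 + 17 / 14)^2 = 27110139451 / 494508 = 54822.45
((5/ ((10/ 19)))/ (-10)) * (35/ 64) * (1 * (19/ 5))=-2527/ 1280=-1.97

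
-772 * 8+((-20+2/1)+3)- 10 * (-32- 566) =-211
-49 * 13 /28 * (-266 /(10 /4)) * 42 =508326 /5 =101665.20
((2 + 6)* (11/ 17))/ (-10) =-44/ 85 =-0.52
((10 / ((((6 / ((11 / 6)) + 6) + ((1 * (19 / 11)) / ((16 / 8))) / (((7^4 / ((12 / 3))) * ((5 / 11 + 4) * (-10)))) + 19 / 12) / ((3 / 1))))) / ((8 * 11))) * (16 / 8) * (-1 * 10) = -529420500 / 842952577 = -0.63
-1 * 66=-66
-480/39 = -160/13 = -12.31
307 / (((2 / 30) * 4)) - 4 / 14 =32227 / 28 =1150.96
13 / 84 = 0.15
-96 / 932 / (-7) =24 / 1631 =0.01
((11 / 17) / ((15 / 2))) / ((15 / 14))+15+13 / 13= 61508 / 3825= 16.08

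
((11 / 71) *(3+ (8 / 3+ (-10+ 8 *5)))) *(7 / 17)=8239 / 3621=2.28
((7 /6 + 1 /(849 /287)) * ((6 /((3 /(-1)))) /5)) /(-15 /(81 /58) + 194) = -4599 /1400284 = -0.00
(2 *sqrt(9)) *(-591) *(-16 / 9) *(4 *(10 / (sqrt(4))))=126080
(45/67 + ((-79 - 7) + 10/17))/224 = -0.38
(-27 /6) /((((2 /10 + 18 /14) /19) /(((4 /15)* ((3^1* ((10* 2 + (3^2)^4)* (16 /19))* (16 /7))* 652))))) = -380231955.69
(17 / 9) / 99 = 17 / 891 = 0.02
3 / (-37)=-3 / 37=-0.08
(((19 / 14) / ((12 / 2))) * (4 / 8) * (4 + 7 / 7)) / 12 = 95 / 2016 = 0.05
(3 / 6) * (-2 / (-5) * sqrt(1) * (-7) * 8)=-56 / 5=-11.20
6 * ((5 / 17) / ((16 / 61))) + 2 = 1187 / 136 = 8.73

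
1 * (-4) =-4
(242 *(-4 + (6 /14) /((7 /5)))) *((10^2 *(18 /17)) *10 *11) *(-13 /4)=28186587000 /833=33837439.38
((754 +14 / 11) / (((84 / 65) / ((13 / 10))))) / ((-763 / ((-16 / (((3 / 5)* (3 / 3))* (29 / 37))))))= 519499240 / 15334011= 33.88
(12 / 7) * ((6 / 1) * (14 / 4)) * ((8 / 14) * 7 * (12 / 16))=108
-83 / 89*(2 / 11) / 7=-166 / 6853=-0.02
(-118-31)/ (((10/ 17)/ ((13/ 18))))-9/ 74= -1219183/ 6660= -183.06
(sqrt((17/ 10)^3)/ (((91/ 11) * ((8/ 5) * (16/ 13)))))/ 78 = 187 * sqrt(170)/ 1397760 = 0.00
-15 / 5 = -3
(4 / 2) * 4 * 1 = 8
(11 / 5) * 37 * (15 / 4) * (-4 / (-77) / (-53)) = -111 / 371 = -0.30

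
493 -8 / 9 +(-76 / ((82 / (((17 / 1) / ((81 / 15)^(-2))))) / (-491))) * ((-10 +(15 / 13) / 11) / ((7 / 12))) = -7066361894071 / 1846845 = -3826180.27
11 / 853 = 0.01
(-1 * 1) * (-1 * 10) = 10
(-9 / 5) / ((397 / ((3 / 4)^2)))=-81 / 31760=-0.00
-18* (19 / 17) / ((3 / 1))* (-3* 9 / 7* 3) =9234 / 119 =77.60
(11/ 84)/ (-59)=-11/ 4956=-0.00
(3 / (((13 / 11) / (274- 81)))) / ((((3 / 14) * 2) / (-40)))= -594440 / 13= -45726.15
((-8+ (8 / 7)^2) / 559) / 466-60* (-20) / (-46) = -3829265572 / 146788369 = -26.09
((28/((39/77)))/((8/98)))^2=697540921/1521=458606.79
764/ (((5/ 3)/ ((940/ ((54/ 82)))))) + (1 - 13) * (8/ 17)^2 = 1701888656/ 2601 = 654320.90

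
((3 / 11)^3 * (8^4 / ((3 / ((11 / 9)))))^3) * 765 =5841155522560 / 81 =72113031142.72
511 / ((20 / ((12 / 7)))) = 219 / 5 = 43.80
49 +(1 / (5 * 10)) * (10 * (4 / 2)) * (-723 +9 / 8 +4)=-4763 / 20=-238.15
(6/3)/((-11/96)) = -192/11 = -17.45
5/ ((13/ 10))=3.85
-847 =-847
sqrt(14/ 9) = sqrt(14)/ 3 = 1.25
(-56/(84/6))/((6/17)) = -34/3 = -11.33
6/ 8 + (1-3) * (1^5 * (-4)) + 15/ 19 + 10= 19.54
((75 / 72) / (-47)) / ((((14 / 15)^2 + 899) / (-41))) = 76875 / 76129096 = 0.00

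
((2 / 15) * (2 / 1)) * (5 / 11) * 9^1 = 12 / 11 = 1.09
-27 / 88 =-0.31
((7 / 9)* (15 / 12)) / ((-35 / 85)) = -85 / 36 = -2.36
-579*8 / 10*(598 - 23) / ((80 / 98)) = -652533 / 2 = -326266.50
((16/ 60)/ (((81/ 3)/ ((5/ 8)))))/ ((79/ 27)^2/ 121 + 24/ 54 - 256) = -1089/ 45072118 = -0.00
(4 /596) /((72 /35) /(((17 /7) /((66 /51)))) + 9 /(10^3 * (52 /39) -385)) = 822205 /135455751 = 0.01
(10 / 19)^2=100 / 361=0.28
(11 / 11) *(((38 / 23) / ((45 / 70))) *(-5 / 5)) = -2.57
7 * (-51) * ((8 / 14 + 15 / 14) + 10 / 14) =-841.50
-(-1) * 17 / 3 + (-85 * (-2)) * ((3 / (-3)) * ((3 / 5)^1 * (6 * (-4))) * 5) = 36737 / 3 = 12245.67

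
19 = 19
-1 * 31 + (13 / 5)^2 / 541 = -419106 / 13525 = -30.99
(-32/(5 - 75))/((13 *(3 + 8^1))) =16/5005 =0.00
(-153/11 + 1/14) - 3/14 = -1082/77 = -14.05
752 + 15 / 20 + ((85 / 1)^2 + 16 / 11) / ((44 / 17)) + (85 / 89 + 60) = 77660521 / 21538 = 3605.74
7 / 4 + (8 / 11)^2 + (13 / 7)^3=1441677 / 166012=8.68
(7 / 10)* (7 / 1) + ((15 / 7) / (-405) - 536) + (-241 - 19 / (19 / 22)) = -1500859 / 1890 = -794.11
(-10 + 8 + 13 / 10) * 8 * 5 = -28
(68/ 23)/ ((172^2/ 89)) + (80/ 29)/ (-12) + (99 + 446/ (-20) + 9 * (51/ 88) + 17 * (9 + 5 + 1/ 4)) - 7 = 515965269307/ 1627933560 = 316.94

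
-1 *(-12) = 12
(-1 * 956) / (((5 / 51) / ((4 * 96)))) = -18722304 / 5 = -3744460.80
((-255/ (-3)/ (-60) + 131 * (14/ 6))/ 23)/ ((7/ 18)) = 34.02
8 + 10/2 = 13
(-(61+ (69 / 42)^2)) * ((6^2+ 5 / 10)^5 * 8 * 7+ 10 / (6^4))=-29350526883040495 / 127008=-231091953916.61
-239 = -239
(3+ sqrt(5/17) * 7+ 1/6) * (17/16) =323/96+ 7 * sqrt(85)/16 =7.40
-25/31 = -0.81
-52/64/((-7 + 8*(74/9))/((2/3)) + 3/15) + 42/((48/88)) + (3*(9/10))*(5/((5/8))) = 10454569/106040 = 98.59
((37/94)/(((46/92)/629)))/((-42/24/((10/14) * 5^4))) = -290912500/2303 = -126318.93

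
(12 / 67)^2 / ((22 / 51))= 3672 / 49379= 0.07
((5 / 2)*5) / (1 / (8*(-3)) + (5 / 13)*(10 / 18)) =11700 / 161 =72.67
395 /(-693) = -395 /693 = -0.57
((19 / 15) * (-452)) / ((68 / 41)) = -88027 / 255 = -345.20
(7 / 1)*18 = 126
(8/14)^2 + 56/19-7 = -3469/931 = -3.73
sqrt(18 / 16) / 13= 3 * sqrt(2) / 52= 0.08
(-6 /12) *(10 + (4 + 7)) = -21 /2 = -10.50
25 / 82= 0.30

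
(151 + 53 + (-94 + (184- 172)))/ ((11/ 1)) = 122/ 11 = 11.09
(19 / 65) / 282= 19 / 18330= 0.00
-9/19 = -0.47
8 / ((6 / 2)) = 8 / 3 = 2.67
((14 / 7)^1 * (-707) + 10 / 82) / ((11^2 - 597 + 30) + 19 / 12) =3.18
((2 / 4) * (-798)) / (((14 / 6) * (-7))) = 24.43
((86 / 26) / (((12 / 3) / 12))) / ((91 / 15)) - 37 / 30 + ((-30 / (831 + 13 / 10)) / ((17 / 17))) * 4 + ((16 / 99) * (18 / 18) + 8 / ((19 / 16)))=189349098457 / 26457901470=7.16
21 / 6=7 / 2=3.50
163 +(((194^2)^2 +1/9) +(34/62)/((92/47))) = 36357917549255/25668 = 1416468659.39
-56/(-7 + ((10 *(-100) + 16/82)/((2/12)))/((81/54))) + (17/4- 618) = -57605263/93860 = -613.74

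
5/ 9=0.56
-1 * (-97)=97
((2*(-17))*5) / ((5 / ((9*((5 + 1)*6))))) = -11016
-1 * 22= -22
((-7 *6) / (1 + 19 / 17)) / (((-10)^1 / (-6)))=-119 / 10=-11.90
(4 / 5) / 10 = 0.08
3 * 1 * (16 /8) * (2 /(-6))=-2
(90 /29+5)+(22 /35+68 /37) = 396951 /37555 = 10.57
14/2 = 7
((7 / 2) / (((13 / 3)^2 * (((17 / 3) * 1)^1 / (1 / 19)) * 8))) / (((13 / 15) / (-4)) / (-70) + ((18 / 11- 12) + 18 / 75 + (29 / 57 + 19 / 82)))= -44750475 / 1939772322046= -0.00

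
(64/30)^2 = 1024/225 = 4.55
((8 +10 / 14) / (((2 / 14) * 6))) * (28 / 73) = 854 / 219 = 3.90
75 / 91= 0.82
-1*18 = -18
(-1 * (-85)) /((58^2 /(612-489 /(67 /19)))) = 2695605 /225388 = 11.96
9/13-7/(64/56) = -5.43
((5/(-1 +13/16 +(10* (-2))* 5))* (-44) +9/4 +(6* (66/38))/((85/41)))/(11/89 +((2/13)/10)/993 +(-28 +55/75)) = -37565777226107/107643083642948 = -0.35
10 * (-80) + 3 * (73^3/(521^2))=-215985749/271441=-795.70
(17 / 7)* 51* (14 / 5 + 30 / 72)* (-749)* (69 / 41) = -502197.06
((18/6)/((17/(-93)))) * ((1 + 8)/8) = -2511/136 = -18.46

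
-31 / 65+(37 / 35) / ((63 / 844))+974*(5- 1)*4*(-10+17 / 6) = -3201067787 / 28665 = -111671.65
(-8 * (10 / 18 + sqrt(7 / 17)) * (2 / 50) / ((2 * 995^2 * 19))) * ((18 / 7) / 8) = -9 * sqrt(119) / 55961163125 - 1 / 658366625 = -0.00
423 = 423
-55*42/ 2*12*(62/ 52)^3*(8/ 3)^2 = -167057.41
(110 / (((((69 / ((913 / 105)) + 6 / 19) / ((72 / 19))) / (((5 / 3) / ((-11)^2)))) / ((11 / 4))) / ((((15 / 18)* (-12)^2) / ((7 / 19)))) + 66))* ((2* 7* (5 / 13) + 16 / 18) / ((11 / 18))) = 27780432000 / 1628020901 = 17.06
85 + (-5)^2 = 110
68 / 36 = 17 / 9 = 1.89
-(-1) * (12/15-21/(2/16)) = -836/5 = -167.20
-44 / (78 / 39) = -22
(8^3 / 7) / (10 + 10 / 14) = 512 / 75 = 6.83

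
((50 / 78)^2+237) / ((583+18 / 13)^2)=361102 / 519429681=0.00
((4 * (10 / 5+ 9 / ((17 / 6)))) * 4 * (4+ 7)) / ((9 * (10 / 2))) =15488 / 765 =20.25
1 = 1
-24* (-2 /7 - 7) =1224 /7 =174.86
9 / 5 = 1.80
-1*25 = -25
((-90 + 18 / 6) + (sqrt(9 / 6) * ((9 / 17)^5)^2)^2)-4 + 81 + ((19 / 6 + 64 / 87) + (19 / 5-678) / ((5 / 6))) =-7205575394850560630319367038862 / 8839703309458470236223482175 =-815.14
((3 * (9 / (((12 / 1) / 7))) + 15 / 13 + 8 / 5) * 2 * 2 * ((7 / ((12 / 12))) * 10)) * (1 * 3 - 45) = -2828868 / 13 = -217605.23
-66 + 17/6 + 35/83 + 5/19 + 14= -458735/9462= -48.48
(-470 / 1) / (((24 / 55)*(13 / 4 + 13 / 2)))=-12925 / 117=-110.47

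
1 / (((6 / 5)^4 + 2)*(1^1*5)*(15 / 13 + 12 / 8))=1625 / 87837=0.02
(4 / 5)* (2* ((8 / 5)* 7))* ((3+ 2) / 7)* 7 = 89.60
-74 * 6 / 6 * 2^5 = -2368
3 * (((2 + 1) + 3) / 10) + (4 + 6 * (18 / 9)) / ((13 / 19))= 25.18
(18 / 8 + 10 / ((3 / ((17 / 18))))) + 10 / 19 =12157 / 2052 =5.92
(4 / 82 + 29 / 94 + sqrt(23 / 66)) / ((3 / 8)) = 1836 / 1927 + 4*sqrt(1518) / 99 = 2.53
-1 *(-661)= 661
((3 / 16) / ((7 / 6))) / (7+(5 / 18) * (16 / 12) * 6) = 81 / 4648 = 0.02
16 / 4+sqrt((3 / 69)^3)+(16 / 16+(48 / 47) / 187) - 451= -3919846 / 8789+sqrt(23) / 529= -445.99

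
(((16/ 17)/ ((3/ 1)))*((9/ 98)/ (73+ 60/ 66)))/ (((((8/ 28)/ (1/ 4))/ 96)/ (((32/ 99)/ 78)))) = 512/ 3773133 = 0.00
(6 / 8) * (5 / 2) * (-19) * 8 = -285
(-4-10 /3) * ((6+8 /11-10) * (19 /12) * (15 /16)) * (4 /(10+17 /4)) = 10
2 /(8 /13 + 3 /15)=2.45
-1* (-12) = 12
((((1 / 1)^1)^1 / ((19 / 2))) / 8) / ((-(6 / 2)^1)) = -1 / 228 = -0.00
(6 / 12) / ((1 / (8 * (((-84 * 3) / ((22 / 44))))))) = -2016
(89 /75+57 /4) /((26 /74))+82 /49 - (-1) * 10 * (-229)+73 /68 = -3643933387 /1624350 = -2243.32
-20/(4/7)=-35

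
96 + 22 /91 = 8758 /91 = 96.24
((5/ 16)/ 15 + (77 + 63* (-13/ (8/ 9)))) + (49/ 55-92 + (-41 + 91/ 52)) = -2573243/ 2640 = -974.71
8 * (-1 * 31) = -248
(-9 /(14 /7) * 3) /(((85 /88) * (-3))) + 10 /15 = 1358 /255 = 5.33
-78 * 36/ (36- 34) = -1404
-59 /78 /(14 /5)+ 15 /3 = 5165 /1092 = 4.73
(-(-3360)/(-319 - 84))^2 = 11289600/162409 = 69.51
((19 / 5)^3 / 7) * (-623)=-610451 / 125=-4883.61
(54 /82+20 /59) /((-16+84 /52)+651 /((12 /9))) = 125476 /59606579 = 0.00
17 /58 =0.29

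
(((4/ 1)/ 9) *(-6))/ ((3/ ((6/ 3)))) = -1.78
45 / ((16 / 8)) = 45 / 2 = 22.50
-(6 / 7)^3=-216 / 343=-0.63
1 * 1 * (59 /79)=59 /79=0.75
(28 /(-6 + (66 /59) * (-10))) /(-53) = 826 /26871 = 0.03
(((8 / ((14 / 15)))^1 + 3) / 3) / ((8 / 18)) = 243 / 28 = 8.68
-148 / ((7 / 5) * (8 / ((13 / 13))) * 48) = -185 / 672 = -0.28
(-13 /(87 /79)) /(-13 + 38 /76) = 2054 /2175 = 0.94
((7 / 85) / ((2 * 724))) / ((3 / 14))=49 / 184620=0.00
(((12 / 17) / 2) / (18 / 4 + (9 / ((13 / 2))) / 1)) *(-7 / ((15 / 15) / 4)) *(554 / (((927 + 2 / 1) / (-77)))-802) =382304832 / 268481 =1423.95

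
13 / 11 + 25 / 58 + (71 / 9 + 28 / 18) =63491 / 5742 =11.06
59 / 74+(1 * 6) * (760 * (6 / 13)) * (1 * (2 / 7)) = 4054649 / 6734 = 602.12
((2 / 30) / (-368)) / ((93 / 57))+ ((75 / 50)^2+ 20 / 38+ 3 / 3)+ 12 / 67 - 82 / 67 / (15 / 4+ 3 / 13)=2383903699 / 653507280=3.65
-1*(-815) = 815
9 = 9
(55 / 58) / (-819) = -55 / 47502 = -0.00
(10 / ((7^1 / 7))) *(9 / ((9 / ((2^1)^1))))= 20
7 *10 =70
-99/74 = -1.34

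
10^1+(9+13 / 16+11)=30.81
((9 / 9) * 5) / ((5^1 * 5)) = 0.20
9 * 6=54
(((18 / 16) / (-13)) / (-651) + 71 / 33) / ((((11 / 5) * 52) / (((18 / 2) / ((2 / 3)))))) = 72109215 / 283995712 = 0.25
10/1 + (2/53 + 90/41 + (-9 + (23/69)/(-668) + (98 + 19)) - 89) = 136007303/4354692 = 31.23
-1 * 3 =-3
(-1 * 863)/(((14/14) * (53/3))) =-2589/53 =-48.85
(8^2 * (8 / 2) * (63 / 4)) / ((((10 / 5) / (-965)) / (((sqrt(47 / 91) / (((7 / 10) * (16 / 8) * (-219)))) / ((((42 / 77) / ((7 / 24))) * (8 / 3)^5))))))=4299075 * sqrt(4277) / 15548416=18.08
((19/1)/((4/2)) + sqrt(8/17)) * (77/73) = 154 * sqrt(34)/1241 + 1463/146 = 10.74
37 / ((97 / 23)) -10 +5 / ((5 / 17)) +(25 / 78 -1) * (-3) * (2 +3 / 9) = 155327 / 7566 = 20.53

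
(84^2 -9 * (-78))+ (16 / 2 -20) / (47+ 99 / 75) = 2342841 / 302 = 7757.75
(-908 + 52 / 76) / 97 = -17239 / 1843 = -9.35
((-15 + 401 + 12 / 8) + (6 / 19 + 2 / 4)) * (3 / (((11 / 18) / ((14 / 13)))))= 5577768 / 2717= 2052.91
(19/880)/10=19/8800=0.00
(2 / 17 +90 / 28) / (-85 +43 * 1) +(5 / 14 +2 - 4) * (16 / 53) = -304781 / 529788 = -0.58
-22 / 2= -11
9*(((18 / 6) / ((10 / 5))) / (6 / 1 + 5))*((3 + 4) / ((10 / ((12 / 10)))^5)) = 45927 / 214843750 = 0.00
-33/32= -1.03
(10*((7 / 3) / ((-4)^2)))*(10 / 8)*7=1225 / 96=12.76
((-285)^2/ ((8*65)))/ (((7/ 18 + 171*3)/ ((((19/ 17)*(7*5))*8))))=194452650/ 2042261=95.21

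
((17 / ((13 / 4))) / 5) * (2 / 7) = 136 / 455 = 0.30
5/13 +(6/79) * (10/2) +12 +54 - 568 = -514769/1027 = -501.24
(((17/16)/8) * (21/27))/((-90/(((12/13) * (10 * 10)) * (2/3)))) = -595/8424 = -0.07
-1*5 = -5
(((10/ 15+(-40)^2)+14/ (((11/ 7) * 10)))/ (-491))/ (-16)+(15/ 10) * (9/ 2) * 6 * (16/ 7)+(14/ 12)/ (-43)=36187386757/ 390168240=92.75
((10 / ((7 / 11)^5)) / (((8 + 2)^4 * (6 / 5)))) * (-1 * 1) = -161051 / 20168400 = -0.01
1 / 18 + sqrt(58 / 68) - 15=-269 / 18 + sqrt(986) / 34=-14.02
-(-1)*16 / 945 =16 / 945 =0.02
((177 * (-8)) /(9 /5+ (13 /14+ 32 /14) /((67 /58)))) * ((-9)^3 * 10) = 448270200 /199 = 2252614.07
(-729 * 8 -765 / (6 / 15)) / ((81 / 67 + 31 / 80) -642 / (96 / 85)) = 3459210 / 253189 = 13.66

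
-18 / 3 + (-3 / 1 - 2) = -11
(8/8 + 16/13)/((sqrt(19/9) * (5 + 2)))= 0.22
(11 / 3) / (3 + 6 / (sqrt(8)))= 22 / 9 -11 * sqrt(2) / 9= 0.72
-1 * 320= -320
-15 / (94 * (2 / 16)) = -60 / 47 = -1.28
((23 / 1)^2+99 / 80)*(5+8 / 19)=4369157 / 1520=2874.45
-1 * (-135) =135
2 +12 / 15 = 14 / 5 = 2.80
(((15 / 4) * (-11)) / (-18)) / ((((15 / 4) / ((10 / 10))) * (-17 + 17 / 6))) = -0.04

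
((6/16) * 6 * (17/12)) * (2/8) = 51/64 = 0.80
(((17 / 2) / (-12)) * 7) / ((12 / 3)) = -119 / 96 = -1.24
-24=-24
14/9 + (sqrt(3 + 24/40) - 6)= -40/9 + 3*sqrt(10)/5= -2.55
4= 4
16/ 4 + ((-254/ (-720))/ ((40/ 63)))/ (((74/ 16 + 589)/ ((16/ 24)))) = 5699689/ 1424700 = 4.00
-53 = -53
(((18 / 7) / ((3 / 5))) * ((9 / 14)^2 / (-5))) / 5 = -243 / 3430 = -0.07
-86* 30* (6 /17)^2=-321.38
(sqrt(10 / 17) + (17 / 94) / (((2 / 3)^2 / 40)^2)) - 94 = sqrt(170) / 17 + 64432 / 47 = 1371.66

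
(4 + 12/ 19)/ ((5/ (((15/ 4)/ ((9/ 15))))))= 110/ 19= 5.79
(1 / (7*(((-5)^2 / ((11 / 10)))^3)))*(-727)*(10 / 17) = -967637 / 185937500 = -0.01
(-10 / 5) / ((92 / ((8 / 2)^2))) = -8 / 23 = -0.35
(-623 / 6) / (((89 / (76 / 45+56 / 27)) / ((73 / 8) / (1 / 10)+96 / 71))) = -23379811 / 57510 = -406.53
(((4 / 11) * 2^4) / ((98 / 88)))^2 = 65536 / 2401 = 27.30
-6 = -6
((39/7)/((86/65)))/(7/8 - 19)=-2028/8729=-0.23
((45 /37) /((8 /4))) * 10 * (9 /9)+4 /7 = 1723 /259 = 6.65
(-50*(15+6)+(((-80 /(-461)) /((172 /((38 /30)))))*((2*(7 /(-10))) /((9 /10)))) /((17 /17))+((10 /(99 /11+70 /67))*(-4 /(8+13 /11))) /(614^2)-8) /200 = -906928034850321271 /171441650239160850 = -5.29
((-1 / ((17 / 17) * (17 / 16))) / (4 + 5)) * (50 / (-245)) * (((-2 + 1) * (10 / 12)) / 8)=-50 / 22491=-0.00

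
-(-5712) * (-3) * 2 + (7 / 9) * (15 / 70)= -205631 / 6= -34271.83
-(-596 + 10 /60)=595.83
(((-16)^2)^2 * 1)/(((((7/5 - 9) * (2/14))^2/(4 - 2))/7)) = 280985600/361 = 778353.46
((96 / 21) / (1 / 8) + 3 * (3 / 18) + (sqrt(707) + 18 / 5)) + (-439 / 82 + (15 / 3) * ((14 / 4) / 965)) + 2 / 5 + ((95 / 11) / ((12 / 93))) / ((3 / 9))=sqrt(707) + 576475175 / 2437204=263.12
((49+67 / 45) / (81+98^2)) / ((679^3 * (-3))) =-2272 / 409300915821525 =-0.00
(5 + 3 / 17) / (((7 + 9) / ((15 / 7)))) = 165 / 238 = 0.69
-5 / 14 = -0.36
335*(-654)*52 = -11392680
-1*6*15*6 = -540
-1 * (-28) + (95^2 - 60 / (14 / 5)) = 63221 / 7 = 9031.57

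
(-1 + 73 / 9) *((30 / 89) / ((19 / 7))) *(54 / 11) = 80640 / 18601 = 4.34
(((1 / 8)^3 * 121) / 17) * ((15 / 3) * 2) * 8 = 1.11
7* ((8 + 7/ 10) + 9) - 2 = 1219/ 10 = 121.90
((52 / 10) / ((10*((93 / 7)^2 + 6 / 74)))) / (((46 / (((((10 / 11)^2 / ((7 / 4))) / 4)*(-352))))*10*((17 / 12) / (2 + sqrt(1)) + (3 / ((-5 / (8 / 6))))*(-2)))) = -40404 / 314720615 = -0.00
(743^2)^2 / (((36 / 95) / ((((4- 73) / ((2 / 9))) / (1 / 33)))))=-65923748055612315 / 8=-8240468506951539.38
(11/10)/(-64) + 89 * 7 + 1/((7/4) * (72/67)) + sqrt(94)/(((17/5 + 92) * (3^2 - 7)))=5 * sqrt(94)/954 + 25140107/40320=623.57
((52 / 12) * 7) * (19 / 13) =133 / 3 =44.33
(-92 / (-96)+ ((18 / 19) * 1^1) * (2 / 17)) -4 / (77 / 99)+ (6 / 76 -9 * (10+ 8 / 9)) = -5534609 / 54264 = -101.99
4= 4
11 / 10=1.10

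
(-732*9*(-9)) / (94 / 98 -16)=-3942.07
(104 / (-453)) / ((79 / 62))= -6448 / 35787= -0.18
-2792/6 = -1396/3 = -465.33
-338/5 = -67.60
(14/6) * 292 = 2044/3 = 681.33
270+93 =363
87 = 87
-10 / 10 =-1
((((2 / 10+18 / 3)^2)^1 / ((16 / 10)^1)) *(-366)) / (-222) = 58621 / 1480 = 39.61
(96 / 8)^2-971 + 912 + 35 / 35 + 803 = 889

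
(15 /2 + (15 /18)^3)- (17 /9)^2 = 2923 /648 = 4.51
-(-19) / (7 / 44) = 836 / 7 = 119.43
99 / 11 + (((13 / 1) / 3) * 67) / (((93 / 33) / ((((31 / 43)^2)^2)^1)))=36.83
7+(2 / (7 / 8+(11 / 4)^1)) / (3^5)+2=63439 / 7047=9.00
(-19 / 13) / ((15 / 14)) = -266 / 195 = -1.36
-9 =-9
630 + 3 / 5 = 3153 / 5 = 630.60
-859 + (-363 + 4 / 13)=-15882 / 13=-1221.69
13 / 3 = 4.33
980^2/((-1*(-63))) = 137200/9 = 15244.44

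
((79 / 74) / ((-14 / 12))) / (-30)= 79 / 2590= 0.03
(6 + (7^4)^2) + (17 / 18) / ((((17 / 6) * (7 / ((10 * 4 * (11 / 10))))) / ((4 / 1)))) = 121061123 / 21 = 5764815.38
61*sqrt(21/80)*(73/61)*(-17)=-1241*sqrt(105)/20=-635.82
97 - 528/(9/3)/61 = 5741/61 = 94.11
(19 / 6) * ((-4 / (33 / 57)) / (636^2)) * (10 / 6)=-1805 / 20022552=-0.00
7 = 7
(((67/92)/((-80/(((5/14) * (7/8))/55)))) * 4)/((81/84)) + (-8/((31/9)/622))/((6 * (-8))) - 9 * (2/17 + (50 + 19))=-681928594043/1151979840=-591.96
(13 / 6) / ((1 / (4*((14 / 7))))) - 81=-191 / 3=-63.67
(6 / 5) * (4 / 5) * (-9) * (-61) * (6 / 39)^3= 105408 / 54925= 1.92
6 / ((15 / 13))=5.20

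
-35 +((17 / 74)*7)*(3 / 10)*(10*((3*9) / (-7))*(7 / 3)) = -5803 / 74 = -78.42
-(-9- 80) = 89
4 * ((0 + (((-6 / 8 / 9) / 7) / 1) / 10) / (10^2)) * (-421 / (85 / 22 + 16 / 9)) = 13893 / 3909500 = 0.00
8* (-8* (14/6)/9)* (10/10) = -16.59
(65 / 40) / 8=0.20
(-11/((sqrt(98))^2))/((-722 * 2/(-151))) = -1661/141512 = -0.01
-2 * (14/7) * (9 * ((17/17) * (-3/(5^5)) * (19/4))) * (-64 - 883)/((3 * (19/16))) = -136368/3125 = -43.64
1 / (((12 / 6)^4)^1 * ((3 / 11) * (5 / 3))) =11 / 80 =0.14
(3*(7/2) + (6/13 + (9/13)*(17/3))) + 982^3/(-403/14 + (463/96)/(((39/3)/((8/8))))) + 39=-215089759763217/6454006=-33326550.95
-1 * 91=-91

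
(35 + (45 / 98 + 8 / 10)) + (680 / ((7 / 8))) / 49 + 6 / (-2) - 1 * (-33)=281669 / 3430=82.12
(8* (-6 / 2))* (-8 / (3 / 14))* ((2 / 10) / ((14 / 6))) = 76.80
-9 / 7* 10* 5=-450 / 7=-64.29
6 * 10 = 60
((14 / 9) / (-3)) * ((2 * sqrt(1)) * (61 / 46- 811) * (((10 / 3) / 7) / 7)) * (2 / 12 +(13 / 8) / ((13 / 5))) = 1179425 / 26082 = 45.22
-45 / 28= -1.61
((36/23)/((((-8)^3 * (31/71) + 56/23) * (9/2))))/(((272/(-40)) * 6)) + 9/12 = 690601/920754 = 0.75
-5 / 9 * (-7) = 35 / 9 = 3.89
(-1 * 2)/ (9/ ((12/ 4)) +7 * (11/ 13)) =-13/ 58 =-0.22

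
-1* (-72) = 72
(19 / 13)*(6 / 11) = 114 / 143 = 0.80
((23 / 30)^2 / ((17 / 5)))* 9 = 1.56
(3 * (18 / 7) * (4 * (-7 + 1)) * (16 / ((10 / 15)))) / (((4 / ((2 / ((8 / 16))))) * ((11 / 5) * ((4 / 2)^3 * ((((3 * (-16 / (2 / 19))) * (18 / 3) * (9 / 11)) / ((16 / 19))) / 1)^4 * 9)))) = -106480 / 189540996247513701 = -0.00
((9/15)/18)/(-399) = -1/11970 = -0.00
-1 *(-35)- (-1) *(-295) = -260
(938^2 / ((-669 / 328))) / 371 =-1162.73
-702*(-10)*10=70200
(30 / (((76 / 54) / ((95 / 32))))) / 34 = 2025 / 1088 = 1.86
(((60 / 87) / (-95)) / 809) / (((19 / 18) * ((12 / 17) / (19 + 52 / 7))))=-18870 / 59285947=-0.00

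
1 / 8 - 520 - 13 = -4263 / 8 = -532.88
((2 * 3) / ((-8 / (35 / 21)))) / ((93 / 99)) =-165 / 124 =-1.33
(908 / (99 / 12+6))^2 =13191424 / 3249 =4060.15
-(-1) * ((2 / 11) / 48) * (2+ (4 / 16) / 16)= 43 / 5632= 0.01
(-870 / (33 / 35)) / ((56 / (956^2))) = -165650900 / 11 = -15059172.73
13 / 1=13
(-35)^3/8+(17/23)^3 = -521620821/97336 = -5358.97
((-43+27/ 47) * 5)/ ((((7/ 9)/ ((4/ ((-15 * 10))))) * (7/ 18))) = 18.70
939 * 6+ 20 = 5654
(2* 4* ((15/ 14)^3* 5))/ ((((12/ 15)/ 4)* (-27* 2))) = -3125/ 686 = -4.56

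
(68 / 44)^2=289 / 121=2.39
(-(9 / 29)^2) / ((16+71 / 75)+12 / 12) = -6075 / 1131986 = -0.01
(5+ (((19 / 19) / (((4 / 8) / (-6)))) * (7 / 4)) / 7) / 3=2 / 3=0.67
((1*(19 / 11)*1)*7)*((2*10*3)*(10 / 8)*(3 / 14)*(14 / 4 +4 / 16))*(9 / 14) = 577125 / 1232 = 468.45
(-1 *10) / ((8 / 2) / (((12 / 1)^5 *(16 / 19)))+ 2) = -1990656 / 398135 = -5.00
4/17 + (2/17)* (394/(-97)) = -400/1649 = -0.24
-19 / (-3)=19 / 3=6.33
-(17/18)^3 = -4913/5832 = -0.84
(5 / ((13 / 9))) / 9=5 / 13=0.38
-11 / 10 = -1.10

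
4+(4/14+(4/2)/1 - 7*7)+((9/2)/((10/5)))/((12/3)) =-4721/112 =-42.15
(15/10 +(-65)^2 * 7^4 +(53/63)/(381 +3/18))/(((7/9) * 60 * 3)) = 974393532443/13447560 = 72458.76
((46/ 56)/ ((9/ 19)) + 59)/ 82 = 15305/ 20664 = 0.74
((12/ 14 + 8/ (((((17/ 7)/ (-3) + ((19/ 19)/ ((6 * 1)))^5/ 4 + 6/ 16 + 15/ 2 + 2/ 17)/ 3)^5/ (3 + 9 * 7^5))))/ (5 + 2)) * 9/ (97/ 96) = 19567.23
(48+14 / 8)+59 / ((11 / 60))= 16349 / 44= 371.57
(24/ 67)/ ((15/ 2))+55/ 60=3877/ 4020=0.96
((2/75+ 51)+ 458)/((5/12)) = 152708/125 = 1221.66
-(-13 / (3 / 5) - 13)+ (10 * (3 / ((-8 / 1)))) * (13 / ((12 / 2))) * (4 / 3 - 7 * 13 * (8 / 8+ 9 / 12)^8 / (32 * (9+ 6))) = 8019330527 / 50331648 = 159.33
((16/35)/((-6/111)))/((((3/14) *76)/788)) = -116624/285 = -409.21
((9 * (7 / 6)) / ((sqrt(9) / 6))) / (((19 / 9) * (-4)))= -189 / 76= -2.49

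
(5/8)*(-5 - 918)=-4615/8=-576.88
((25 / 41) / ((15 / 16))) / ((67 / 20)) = 1600 / 8241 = 0.19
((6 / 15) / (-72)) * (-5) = 1 / 36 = 0.03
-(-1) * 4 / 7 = 4 / 7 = 0.57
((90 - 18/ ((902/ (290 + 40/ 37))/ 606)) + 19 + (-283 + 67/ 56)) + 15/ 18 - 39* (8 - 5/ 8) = -2789171521/ 700854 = -3979.68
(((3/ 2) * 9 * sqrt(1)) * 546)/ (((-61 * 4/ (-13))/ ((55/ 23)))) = 939.11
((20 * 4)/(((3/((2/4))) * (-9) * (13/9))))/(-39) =40/1521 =0.03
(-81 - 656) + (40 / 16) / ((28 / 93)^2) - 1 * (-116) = -930483 / 1568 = -593.42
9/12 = 3/4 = 0.75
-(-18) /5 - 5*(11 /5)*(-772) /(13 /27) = 1146654 /65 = 17640.83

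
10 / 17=0.59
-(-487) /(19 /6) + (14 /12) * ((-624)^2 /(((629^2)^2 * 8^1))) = 457385923253178 /2974104216739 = 153.79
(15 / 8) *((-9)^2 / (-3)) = -405 / 8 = -50.62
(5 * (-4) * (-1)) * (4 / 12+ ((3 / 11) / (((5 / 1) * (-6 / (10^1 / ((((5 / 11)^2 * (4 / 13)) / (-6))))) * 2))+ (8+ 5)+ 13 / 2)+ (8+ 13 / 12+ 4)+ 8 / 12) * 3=2272.40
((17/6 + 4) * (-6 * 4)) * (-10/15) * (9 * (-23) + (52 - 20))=-19133.33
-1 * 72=-72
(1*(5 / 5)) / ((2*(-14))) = -1 / 28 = -0.04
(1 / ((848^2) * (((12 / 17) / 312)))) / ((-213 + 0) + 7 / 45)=-9945 / 3443789056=-0.00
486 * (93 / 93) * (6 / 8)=729 / 2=364.50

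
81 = 81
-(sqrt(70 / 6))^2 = -35 / 3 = -11.67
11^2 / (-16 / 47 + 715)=5687 / 33589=0.17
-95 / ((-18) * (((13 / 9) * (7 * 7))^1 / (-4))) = -190 / 637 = -0.30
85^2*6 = 43350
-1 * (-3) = 3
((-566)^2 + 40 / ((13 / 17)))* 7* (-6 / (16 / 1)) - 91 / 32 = -349887055 / 416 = -841074.65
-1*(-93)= 93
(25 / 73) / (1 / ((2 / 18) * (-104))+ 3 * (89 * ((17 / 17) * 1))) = 2600 / 2026407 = 0.00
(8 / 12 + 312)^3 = 825293672 / 27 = 30566432.30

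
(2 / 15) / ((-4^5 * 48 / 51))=-17 / 122880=-0.00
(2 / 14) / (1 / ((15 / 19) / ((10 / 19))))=0.21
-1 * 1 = -1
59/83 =0.71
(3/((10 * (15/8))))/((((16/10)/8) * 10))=2/25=0.08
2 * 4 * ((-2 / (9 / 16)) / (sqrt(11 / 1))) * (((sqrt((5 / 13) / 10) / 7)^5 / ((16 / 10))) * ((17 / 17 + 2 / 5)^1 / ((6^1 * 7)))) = -2 * sqrt(286) / 10966718763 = -0.00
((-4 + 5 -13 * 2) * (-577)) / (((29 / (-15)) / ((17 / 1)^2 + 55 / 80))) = -1002898125 / 464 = -2161418.37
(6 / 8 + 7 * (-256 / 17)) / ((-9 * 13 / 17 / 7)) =106.45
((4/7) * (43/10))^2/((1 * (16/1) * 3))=1849/14700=0.13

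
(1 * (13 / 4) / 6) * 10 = 65 / 12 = 5.42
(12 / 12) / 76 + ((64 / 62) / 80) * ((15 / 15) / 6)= 541 / 35340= 0.02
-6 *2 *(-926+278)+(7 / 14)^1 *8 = 7780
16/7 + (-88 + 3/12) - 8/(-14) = -84.89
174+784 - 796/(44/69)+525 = 2582/11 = 234.73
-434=-434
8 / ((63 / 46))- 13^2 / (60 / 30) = -9911 / 126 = -78.66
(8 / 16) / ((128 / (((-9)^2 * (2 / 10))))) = 81 / 1280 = 0.06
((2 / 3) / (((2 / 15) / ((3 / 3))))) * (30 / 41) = 150 / 41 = 3.66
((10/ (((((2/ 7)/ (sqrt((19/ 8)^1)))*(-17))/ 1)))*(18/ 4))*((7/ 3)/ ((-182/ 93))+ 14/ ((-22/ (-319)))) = -1652805*sqrt(38)/ 3536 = -2881.38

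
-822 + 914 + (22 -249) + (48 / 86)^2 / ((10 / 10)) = -249039 / 1849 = -134.69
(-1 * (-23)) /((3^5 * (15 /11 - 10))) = -253 /23085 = -0.01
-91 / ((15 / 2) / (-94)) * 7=7983.73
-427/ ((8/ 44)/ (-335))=1573495/ 2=786747.50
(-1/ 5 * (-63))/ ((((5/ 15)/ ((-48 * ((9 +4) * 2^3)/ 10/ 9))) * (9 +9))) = -2912/ 25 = -116.48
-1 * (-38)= 38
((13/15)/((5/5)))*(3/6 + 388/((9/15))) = 50479/90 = 560.88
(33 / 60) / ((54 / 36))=0.37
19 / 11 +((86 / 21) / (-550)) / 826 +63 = 308758757 / 4770150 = 64.73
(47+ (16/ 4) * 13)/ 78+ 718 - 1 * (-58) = 20209/ 26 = 777.27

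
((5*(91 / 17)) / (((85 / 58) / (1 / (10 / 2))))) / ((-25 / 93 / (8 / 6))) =-654472 / 36125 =-18.12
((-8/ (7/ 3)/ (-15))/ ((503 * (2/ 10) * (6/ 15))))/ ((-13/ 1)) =-20/ 45773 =-0.00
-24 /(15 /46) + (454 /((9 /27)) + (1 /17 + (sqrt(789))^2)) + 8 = 177264 /85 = 2085.46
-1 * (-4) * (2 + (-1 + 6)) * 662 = 18536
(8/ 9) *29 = 232/ 9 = 25.78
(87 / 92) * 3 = 261 / 92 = 2.84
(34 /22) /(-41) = -17 /451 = -0.04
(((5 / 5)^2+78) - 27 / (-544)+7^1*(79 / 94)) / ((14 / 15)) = 32573355 / 357952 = 91.00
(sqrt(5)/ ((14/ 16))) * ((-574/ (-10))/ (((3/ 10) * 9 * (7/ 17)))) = 11152 * sqrt(5)/ 189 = 131.94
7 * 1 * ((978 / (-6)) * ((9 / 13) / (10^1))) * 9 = -92421 / 130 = -710.93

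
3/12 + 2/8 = 1/2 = 0.50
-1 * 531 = -531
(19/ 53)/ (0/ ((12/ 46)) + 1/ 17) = 323/ 53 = 6.09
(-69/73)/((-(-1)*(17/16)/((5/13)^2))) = -27600/209729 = -0.13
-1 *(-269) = 269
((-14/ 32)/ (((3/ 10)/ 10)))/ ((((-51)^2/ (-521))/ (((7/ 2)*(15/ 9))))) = 3191125/ 187272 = 17.04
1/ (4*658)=1/ 2632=0.00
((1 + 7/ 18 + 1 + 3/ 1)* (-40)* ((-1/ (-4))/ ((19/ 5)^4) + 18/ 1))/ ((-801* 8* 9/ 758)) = 1724871616655/ 33821427204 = 51.00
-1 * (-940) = 940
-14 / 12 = -7 / 6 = -1.17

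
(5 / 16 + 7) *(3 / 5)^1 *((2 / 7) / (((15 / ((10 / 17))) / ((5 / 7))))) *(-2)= -117 / 1666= -0.07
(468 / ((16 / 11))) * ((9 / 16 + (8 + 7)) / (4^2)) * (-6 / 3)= -320463 / 512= -625.90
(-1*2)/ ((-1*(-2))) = -1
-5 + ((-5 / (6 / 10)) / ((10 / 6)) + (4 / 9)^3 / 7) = -9.99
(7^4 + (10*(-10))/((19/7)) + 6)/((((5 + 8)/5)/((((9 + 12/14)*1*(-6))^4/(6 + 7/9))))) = 59531216586791760/36175867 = 1645605800.87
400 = 400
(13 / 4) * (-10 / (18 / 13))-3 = -953 / 36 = -26.47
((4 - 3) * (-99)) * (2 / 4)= -99 / 2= -49.50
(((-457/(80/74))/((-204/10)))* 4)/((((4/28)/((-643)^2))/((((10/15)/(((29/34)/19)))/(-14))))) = -132829173679/522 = -254462018.54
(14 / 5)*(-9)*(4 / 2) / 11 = -252 / 55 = -4.58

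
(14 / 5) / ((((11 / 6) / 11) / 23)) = 1932 / 5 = 386.40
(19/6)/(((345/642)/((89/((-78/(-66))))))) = 1990307/4485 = 443.77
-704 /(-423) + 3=4.66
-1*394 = -394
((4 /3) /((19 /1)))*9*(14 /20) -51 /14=-4257 /1330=-3.20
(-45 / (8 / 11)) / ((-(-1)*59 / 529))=-261855 / 472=-554.78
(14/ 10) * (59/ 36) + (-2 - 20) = -3547/ 180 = -19.71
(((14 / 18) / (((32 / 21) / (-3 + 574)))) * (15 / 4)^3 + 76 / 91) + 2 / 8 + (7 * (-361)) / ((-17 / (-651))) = -257892320131 / 3168256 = -81398.83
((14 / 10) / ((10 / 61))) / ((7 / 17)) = 1037 / 50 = 20.74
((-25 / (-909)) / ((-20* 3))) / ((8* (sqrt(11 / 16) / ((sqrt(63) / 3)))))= -0.00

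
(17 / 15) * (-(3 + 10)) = -14.73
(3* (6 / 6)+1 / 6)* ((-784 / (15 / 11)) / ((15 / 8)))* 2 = -1310848 / 675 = -1942.00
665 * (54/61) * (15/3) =179550/61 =2943.44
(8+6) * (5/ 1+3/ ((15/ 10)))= 98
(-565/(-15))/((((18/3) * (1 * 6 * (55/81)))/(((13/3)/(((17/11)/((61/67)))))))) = 89609/22780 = 3.93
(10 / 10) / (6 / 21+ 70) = 7 / 492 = 0.01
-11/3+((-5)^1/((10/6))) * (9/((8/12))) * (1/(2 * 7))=-551/84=-6.56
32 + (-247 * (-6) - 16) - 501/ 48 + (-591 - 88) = 12937/ 16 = 808.56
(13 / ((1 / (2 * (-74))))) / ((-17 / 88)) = 9959.53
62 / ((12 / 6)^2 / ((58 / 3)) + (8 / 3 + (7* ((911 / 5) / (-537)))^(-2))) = 219353099826 / 10793734825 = 20.32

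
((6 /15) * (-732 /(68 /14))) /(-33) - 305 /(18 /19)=-5387581 /16830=-320.12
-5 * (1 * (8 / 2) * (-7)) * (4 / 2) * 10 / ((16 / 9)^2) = 14175 / 16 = 885.94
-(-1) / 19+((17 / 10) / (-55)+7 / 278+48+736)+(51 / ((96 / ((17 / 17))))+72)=856.58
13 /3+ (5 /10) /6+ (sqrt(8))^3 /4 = 53 /12+ 4 * sqrt(2) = 10.07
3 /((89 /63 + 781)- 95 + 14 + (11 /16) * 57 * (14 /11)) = 1512 /378649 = 0.00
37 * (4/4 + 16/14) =555/7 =79.29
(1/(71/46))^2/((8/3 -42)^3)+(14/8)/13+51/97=3448600038683/5222131578716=0.66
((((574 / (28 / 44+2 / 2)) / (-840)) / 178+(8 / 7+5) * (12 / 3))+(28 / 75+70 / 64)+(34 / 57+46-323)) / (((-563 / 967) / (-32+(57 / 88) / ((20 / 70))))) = -29448121933522037 / 2303158233600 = -12785.97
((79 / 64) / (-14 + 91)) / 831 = 79 / 4095168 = 0.00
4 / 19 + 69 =1315 / 19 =69.21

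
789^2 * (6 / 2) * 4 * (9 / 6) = 11205378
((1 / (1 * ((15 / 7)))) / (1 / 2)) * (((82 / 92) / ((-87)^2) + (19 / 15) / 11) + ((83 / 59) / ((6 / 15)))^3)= 4803089045598109 / 117987586110900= 40.71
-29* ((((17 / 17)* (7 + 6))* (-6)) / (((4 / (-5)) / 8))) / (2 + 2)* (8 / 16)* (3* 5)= -84825 / 2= -42412.50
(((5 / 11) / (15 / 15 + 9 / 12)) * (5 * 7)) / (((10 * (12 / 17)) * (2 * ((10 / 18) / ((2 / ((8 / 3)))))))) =153 / 176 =0.87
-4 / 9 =-0.44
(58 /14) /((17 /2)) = 0.49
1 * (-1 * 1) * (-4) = 4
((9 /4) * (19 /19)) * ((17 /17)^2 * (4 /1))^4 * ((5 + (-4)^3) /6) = -5664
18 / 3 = 6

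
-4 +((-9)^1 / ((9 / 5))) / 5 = -5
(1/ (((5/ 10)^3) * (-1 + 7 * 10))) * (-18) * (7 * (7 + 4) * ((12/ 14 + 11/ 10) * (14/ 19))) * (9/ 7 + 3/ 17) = -12586464/ 37145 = -338.85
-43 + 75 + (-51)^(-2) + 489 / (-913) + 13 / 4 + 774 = 7681862077 / 9498852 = 808.71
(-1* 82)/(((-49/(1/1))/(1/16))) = 41/392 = 0.10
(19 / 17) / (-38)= -1 / 34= -0.03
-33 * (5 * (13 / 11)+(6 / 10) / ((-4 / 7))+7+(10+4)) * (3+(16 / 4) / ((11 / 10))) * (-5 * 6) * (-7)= -26163711 / 22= -1189259.59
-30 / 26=-15 / 13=-1.15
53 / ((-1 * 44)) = -53 / 44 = -1.20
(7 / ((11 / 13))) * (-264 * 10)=-21840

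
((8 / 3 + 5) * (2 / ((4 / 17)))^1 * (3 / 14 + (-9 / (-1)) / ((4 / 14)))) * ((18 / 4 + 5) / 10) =274873 / 140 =1963.38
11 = 11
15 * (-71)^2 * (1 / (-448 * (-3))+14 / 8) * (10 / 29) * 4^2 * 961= 284971888825 / 406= 701901204.00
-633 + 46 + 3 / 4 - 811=-5589 / 4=-1397.25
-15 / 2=-7.50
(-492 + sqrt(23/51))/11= -492/11 + sqrt(1173)/561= -44.67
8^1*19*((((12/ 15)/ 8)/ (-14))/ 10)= -19/ 175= -0.11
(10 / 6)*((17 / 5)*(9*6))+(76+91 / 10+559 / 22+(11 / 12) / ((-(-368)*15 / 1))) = 60697061 / 145728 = 416.51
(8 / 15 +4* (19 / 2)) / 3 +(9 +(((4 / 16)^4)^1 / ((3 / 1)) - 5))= 194063 / 11520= 16.85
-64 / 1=-64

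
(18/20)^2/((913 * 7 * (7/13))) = 1053/4473700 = 0.00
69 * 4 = 276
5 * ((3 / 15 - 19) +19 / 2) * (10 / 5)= -93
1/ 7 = 0.14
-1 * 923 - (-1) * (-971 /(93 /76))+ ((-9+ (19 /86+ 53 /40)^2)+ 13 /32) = -473971056617 /275131200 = -1722.71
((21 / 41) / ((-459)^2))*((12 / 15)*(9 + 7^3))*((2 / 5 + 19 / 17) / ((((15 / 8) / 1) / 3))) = 3390464 / 2039509125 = 0.00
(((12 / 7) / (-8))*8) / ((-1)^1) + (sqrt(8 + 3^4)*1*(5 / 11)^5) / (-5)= 12 / 7-625*sqrt(89) / 161051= 1.68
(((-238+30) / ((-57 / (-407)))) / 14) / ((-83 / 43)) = 1820104 / 33117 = 54.96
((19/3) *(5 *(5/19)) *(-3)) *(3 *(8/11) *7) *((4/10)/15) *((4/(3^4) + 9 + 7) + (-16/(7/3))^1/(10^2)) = -3624448/22275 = -162.71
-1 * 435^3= -82312875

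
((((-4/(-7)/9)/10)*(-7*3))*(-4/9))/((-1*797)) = -8/107595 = -0.00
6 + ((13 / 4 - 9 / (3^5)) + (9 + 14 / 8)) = 539 / 27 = 19.96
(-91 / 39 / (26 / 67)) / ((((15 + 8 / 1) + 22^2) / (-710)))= 166495 / 19773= 8.42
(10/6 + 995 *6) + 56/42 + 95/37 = 5975.57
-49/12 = -4.08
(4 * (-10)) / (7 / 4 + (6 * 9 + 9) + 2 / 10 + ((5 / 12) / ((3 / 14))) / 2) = -3600 / 5933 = -0.61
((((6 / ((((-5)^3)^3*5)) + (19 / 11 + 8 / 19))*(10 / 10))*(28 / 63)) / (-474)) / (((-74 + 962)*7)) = -0.00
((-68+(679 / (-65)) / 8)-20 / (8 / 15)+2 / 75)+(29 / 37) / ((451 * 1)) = -13897992299 / 130158600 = -106.78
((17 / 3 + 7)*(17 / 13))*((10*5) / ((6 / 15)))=80750 / 39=2070.51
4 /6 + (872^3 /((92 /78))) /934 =19394375786 /32223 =601879.89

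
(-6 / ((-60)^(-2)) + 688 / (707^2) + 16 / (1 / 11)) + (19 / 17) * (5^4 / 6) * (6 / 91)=-2365788949523 / 110466629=-21416.32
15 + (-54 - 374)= -413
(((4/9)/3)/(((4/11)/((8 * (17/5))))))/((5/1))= 1496/675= 2.22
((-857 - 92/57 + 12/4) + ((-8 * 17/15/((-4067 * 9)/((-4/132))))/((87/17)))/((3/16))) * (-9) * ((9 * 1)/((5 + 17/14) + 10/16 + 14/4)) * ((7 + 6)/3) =7995161342791792/275253435765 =29046.55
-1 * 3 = -3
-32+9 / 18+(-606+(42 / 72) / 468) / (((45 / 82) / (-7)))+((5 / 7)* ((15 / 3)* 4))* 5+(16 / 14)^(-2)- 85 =7685.54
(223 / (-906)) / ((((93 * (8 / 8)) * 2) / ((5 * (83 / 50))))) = -18509 / 1685160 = -0.01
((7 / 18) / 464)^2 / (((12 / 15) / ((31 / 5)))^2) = 47089 / 1116094464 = 0.00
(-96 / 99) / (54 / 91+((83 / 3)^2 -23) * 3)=-91 / 209077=-0.00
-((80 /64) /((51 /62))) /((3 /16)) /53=-1240 /8109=-0.15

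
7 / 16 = 0.44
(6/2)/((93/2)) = 2/31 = 0.06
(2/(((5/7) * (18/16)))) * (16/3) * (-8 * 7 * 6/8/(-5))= 25088/225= 111.50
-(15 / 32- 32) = 1009 / 32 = 31.53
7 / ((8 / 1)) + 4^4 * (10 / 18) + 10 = 11023 / 72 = 153.10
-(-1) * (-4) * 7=-28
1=1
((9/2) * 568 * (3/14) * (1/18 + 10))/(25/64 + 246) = 2467392/110383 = 22.35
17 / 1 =17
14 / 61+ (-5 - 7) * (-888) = 650030 / 61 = 10656.23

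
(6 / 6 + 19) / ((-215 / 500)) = -2000 / 43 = -46.51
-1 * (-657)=657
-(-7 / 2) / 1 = 7 / 2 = 3.50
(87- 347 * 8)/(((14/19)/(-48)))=1226184/7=175169.14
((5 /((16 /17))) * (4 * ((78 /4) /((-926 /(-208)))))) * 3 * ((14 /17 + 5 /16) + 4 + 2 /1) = 14761305 /7408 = 1992.62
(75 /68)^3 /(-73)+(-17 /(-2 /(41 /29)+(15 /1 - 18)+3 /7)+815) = 2689058312763 /3282355648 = 819.25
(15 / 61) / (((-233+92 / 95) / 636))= -906300 / 1344623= -0.67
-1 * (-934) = 934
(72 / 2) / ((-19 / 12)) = -432 / 19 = -22.74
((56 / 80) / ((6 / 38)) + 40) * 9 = 3999 / 10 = 399.90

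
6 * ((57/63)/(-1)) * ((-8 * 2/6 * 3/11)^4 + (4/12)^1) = -146186/43923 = -3.33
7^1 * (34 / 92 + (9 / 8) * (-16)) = -5677 / 46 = -123.41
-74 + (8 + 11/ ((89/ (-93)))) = -6897/ 89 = -77.49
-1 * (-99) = 99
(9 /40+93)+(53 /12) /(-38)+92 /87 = 259428 /2755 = 94.17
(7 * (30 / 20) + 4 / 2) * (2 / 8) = 25 / 8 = 3.12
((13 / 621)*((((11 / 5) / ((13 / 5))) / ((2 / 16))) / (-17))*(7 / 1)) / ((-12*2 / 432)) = 1232 / 1173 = 1.05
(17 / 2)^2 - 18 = 217 / 4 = 54.25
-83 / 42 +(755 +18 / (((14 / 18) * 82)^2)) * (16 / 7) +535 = 7814134915 / 3459498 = 2258.75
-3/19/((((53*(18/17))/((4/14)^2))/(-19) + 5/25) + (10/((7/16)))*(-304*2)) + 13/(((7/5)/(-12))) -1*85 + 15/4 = -192.68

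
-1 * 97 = -97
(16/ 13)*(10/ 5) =32/ 13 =2.46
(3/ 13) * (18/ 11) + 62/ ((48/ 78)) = 57845/ 572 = 101.13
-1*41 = -41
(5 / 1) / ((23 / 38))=190 / 23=8.26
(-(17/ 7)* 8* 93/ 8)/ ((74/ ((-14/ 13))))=1581/ 481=3.29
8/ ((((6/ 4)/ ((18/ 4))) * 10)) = 12/ 5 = 2.40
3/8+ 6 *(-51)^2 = 124851/8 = 15606.38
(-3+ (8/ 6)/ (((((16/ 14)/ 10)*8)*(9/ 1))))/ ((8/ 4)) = -613/ 432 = -1.42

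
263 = 263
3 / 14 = 0.21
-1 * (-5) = 5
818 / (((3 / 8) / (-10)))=-65440 / 3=-21813.33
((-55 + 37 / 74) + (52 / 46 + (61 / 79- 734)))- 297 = -3937793 / 3634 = -1083.60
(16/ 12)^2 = 16/ 9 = 1.78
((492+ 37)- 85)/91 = 444/91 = 4.88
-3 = -3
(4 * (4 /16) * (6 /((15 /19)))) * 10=76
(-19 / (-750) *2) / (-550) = -19 / 206250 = -0.00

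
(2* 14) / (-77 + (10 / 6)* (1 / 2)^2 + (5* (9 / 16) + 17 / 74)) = -49728 / 130609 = -0.38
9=9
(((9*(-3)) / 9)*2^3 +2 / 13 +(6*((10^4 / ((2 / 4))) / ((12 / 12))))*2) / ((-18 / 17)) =-26517365 / 117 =-226644.15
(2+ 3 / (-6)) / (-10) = -3 / 20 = -0.15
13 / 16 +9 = 157 / 16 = 9.81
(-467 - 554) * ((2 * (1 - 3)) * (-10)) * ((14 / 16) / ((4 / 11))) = -393085 / 4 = -98271.25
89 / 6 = 14.83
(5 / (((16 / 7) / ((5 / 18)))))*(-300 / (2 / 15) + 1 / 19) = -7481075 / 5472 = -1367.16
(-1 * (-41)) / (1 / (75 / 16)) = 3075 / 16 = 192.19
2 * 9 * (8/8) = 18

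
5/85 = 0.06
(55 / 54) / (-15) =-11 / 162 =-0.07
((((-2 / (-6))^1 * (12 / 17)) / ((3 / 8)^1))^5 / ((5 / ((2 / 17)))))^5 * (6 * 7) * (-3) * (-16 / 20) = 76223250190290215815795912064716079366144 / 12052482953723044126058492198998872420742611095671875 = 0.00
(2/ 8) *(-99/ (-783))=11/ 348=0.03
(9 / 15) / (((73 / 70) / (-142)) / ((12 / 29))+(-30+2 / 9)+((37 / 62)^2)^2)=-99141826392 / 4902346960193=-0.02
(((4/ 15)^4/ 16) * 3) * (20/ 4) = 16/ 3375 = 0.00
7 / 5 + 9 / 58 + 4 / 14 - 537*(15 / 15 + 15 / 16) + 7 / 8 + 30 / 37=-623058963 / 600880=-1036.91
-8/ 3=-2.67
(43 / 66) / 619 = 43 / 40854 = 0.00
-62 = -62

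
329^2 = 108241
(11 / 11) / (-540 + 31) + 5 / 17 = 2528 / 8653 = 0.29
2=2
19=19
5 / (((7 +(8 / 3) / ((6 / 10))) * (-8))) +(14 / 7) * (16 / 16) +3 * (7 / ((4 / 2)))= 10255 / 824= 12.45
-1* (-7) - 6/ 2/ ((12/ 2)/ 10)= 2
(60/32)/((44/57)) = 855/352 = 2.43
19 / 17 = 1.12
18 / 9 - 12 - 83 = -93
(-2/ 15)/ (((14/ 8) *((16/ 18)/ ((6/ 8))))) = -9/ 140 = -0.06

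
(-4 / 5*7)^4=614656 / 625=983.45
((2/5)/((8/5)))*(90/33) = 0.68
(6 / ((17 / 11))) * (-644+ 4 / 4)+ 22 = -2474.35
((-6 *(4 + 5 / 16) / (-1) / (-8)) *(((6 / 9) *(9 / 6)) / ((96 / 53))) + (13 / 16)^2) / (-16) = 2305 / 32768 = 0.07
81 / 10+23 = 311 / 10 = 31.10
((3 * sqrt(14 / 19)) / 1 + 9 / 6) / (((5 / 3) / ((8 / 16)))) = 9 / 20 + 9 * sqrt(266) / 190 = 1.22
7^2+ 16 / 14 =351 / 7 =50.14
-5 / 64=-0.08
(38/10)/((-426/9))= -57/710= -0.08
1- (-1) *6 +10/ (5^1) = 9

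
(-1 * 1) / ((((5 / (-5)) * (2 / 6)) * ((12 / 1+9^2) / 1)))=1 / 31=0.03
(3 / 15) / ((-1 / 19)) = -19 / 5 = -3.80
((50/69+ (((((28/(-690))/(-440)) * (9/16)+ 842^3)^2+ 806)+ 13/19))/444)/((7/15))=3328345578888077618710087730737/1935288047616000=1719819219153513.94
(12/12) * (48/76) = 12/19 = 0.63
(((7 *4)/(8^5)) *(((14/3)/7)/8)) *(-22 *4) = -77/12288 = -0.01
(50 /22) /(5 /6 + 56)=150 /3751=0.04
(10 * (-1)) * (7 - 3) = -40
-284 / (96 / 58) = -2059 / 12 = -171.58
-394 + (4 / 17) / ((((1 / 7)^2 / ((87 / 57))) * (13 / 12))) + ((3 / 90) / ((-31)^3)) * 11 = -1417632784729 / 3752772270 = -377.76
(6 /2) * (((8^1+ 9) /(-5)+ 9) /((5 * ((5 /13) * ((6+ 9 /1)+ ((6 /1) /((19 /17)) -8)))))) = 20748 /29375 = 0.71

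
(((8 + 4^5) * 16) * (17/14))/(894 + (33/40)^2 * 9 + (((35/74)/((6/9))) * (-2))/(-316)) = 218799411200/9822699887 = 22.27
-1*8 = -8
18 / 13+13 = 187 / 13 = 14.38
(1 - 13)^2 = 144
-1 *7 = -7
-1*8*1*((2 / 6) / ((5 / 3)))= -8 / 5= -1.60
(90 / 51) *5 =150 / 17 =8.82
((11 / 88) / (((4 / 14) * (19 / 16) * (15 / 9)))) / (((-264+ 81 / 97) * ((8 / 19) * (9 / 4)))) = -679 / 765810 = -0.00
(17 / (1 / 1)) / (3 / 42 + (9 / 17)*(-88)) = -4046 / 11071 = -0.37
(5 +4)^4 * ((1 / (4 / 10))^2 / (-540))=-1215 / 16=-75.94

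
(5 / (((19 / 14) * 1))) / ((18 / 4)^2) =280 / 1539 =0.18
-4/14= -2/7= -0.29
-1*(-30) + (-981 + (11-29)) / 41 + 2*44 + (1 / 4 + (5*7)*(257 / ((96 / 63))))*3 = 23357917 / 1312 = 17803.29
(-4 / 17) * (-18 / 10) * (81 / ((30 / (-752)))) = -365472 / 425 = -859.93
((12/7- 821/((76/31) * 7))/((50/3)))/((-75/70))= 24539/9500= 2.58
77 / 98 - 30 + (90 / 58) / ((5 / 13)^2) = -38011 / 2030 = -18.72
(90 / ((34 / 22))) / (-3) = -330 / 17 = -19.41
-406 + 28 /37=-14994 /37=-405.24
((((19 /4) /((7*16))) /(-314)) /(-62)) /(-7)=-19 /61051648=-0.00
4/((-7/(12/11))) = -48/77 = -0.62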